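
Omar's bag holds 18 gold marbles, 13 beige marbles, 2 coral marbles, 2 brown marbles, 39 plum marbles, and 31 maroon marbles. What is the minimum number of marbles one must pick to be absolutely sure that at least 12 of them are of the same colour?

By the pigeonhole principle, the 6 colours are the holes; the marbles drawn are the pigeons.
To avoid 12 of any one colour, the worst case takes at most 11 of each colour, or every marble of a colour that has fewer than 11.
That gives 11 + 11 + 2 + 2 + 11 + 11 = 48 marbles with no colour reaching 12.
The next marble forces some colour to 12, so 48 + 1 = 49.

49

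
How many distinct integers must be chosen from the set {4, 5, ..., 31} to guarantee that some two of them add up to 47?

21

A set avoiding the sum 47 can contain at most one of each pair {x, 47−x}, plus the 12 elements whose complement lies outside the range.
The integers 4, …, 23 (20 of them) are such a set: any two sum to at least 4+5 = 9 and at most 22+23 = 45 < 47.
Any 21st integer completes one of the 8 pairs, so 21 choices force a sum of 47.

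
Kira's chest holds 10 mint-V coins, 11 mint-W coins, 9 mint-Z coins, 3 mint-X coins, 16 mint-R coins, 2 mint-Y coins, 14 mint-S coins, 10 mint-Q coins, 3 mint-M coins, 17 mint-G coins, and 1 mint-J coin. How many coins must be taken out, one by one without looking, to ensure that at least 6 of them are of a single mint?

An adversary could hand out at most 5 coins per mint (4 mints run out sooner): 5 + 5 + 5 + 3 + 5 + 2 + 5 + 5 + 3 + 5 + 1 = 44 coins and still no mint has 6.
By pigeonhole, one more coin lands in a mint already at 5, so 45 draws are enough and 44 are not.

45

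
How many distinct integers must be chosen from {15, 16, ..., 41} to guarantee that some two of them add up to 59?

Two chosen integers sum to 59 exactly when both halves of some pair {x, 59−x} with 18 ≤ x ≤ 59−x ≤ 41 are chosen — 12 such pairs.
The remaining 3 elements (those with no distinct partner in range) can never complete a 59-sum, so the worst case takes all of them and one from each pair: 3 + 12 = 15.
The 16th integer has to be the second member of some pair, so 15 + 1 = 16.

16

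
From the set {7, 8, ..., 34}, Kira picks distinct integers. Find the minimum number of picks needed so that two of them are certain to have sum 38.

17

A set avoiding the sum 38 can contain at most one of each pair {x, 38−x}, plus the 4 elements whose complement lies outside the range or equal to its own complement.
The integers 19, …, 34 (16 of them) are such a set: any two sum to at least 19+20 = 39 > 38.
Any 17th integer completes one of the 12 pairs, so 17 choices force a sum of 38.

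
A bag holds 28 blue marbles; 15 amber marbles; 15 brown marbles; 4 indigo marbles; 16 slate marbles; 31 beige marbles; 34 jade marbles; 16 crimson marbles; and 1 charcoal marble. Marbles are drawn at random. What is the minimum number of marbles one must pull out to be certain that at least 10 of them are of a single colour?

69

The 9 colours are the holes; the marbles drawn are the pigeons.
To avoid 10 of any one colour, the worst case takes at most 9 of each colour, or every marble of a colour that has fewer than 9.
That gives 9 + 9 + 9 + 4 + 9 + 9 + 9 + 9 + 1 = 68 marbles with no colour reaching 10.
The next marble forces some colour to 10, so 68 + 1 = 69.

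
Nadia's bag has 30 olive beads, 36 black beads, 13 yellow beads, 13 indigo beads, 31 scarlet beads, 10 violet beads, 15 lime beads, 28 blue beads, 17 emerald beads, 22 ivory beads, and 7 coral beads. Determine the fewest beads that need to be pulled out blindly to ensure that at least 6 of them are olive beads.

198

In the worst case for collecting olive beads, every non-olive bead comes out first.
There are 36 + 13 + 13 + 31 + 10 + 15 + 28 + 17 + 22 + 7 = 192 non-olive beads altogether.
After those, each further bead must be olive, so 192 + 6 = 198 draws guarantee 6 olive beads.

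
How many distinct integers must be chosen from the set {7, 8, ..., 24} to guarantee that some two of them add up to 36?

13

A set avoiding the sum 36 can contain at most one of each pair {x, 36−x}, plus the 6 elements whose complement lies outside the range or equal to its own complement.
The integers 7, …, 18 (12 of them) are such a set: any two sum to at least 7+8 = 15 and at most 17+18 = 35 < 36.
By pigeonhole, any 13th integer completes one of the 6 pairs, so 13 choices force a sum of 36.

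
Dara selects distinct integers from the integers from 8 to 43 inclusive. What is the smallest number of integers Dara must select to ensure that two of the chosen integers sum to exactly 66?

Group the elements by complementary pair {x, 66−x}: {23,43}, {24,42}, {25,41}, …, giving 10 two-element pairs, the single value 33 (it cannot pair with itself since the integers are distinct), and 15 integers whose partner 66−x falls outside [8,43].
Treating each of those 26 groups as a pigeonhole, one can pick one integer per group — 26 integers — with no two summing to 66.
The 27th integer lands in an occupied pair, forcing a sum of 66.

27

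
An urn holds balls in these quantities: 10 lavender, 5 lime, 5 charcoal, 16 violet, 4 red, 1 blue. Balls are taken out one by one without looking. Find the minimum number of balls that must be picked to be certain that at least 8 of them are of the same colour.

The 6 colours are the holes; the balls drawn are the pigeons.
To avoid 8 of any one colour, the worst case takes at most 7 of each colour, or every ball of a colour that has fewer than 7.
That gives 7 + 5 + 5 + 7 + 4 + 1 = 29 balls with no colour reaching 8.
The next ball forces some colour to 8, so 29 + 1 = 30.

30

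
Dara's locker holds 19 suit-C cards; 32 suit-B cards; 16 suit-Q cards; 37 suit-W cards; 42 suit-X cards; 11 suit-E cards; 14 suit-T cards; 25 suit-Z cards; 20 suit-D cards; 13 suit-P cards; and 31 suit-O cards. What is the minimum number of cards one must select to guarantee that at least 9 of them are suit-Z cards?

244

In the worst case for collecting suit-Z cards, every non-suit-Z card comes out first.
There are 19 + 32 + 16 + 37 + 42 + 11 + 14 + 20 + 13 + 31 = 235 non-suit-Z cards altogether.
After those, each further card must be suit-Z, so 235 + 9 = 244 draws guarantee 9 suit-Z cards.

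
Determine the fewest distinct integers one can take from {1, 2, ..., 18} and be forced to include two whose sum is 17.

A set avoiding the sum 17 can contain at most one of each pair {x, 17−x}, plus the 2 elements whose complement lies outside the range.
The integers 9, …, 18 (10 of them) are such a set: any two sum to at least 9+10 = 19 > 17.
By the pigeonhole principle, any 11th integer completes one of the 8 pairs, so 11 choices force a sum of 17.

11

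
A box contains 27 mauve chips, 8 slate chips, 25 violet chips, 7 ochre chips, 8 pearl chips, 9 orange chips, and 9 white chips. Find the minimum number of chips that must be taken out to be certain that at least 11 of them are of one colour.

Pigeonhole: the 7 colours are the holes; the chips drawn are the pigeons.
To avoid 11 of any one colour, the worst case takes at most 10 of each colour, or every chip of a colour that has fewer than 10.
That gives 10 + 8 + 10 + 7 + 8 + 9 + 9 = 61 chips with no colour reaching 11.
The next chip forces some colour to 11, so 61 + 1 = 62.

62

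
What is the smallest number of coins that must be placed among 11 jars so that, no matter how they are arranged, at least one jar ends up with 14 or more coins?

144

With 143 coins one could put exactly 13 in each of the 11 jars, and no jar would reach 14.
One more coin must land in a jar that already has 13, giving it 14.
So 11 × 13 + 1 = 144 coins are required.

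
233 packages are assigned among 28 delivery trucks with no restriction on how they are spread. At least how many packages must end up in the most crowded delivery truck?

9

By the pigeonhole principle, the 28 delivery trucks are the holes and the 233 packages are the pigeons.
If every delivery truck held at most 8 packages, the total would be at most 28 × 8 = 224, which is less than 233.
So some delivery truck holds at least ⌈233/28⌉ = 9 packages.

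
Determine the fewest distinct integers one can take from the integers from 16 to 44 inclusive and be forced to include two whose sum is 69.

20

A set avoiding the sum 69 can contain at most one of each pair {x, 69−x}, plus the 9 elements whose complement lies outside the range.
The integers 16, …, 34 (19 of them) are such a set: any two sum to at least 16+17 = 33 and at most 33+34 = 67 < 69.
By the pigeonhole principle, any 20th integer completes one of the 10 pairs, so 20 choices force a sum of 69.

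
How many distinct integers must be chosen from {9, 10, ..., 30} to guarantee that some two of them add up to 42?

14

A set avoiding the sum 42 can contain at most one of each pair {x, 42−x}, plus the 4 elements whose complement lies outside the range or equal to its own complement.
The integers 9, …, 21 (13 of them) are such a set: any two sum to at least 9+10 = 19 and at most 20+21 = 41 < 42.
By the pigeonhole principle, any 14th integer completes one of the 9 pairs, so 14 choices force a sum of 42.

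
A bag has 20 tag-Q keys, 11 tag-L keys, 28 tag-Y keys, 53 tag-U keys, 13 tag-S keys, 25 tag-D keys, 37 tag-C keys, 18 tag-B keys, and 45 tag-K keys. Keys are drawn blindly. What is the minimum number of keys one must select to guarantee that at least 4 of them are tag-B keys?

236

In the worst case for collecting tag-B keys, every non-tag-B key comes out first.
There are 20 + 11 + 28 + 53 + 13 + 25 + 37 + 45 = 232 non-tag-B keys altogether.
After those, each further key must be tag-B, so 232 + 4 = 236 draws guarantee 4 tag-B keys.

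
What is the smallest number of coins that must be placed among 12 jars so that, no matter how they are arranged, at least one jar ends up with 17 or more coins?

193

With 192 coins one could put exactly 16 in each of the 12 jars, and no jar would reach 17.
One more coin must land in a jar that already has 16, giving it 17.
So 12 × 16 + 1 = 193 coins are required.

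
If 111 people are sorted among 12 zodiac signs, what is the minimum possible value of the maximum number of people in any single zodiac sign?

The 12 zodiac signs are the holes and the 111 people are the pigeons.
If every zodiac sign held at most 9 people, the total would be at most 12 × 9 = 108, which is less than 111.
So some zodiac sign holds at least ⌈111/12⌉ = 10 people.

10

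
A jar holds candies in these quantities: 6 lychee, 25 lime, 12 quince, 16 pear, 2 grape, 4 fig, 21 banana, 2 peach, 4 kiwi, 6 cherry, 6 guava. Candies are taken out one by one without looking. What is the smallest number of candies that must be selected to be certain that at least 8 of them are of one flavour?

59

By pigeonhole, put each drawn candy into a box by flavour. The largest draw with every box below 8 takes min(count, 7) from each flavour; flavours with fewer than 7 contribute all they have.
Σ min(cᵢ, 7) = 6 + 7 + 7 + 7 + 2 + 4 + 7 + 2 + 4 + 6 + 6 = 58.
Draw number 58 + 1 = 59 must push one box to 8.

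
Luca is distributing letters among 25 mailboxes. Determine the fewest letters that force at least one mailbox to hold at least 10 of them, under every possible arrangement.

With 225 letters one could put exactly 9 in each of the 25 mailboxes, and no mailbox would reach 10.
By the pigeonhole principle, one more letter must land in a mailbox that already has 9, giving it 10.
So 25 × 9 + 1 = 226 letters are required.

226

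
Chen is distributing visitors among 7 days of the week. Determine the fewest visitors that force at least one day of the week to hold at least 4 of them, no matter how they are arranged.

22

With 21 visitors one could put exactly 3 in each of the 7 days of the week, and no day of the week would reach 4.
One more visitor must land in a day of the week that already has 3, giving it 4.
So 7 × 3 + 1 = 22 visitors are required.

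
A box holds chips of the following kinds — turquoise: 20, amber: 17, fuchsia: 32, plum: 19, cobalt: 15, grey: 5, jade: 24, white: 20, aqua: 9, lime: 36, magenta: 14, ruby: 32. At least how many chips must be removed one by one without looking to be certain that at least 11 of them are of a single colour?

Put each drawn chip into a box by colour. The largest draw with every box below 11 takes min(count, 10) from each colour; colours with fewer than 10 contribute all they have.
Σ min(cᵢ, 10) = 10 + 10 + 10 + 10 + 10 + 5 + 10 + 10 + 9 + 10 + 10 + 10 = 114.
Draw number 114 + 1 = 115 must push one box to 11.

115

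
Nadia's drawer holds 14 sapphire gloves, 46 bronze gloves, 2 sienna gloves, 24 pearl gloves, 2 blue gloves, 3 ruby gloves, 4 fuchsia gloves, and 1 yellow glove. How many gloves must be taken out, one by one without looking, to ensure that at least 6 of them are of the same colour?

28

Pigeonhole: put each drawn glove into a box by colour. The largest draw with every box below 6 takes min(count, 5) from each colour; colours with fewer than 5 contribute all they have.
Σ min(cᵢ, 5) = 5 + 5 + 2 + 5 + 2 + 3 + 4 + 1 = 27.
Draw number 27 + 1 = 28 must push one box to 6.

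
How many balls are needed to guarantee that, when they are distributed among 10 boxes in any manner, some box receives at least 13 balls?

121

With 120 balls one could put exactly 12 in each of the 10 boxes, and no box would reach 13.
By pigeonhole, one more ball must land in a box that already has 12, giving it 13.
So 10 × 12 + 1 = 121 balls are required.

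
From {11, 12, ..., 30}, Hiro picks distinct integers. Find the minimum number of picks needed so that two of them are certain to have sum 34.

15

Two chosen integers sum to 34 exactly when both halves of some pair {x, 34−x} with 11 ≤ x ≤ 34−x ≤ 23 are chosen — 6 such pairs.
The remaining 8 elements (those with no distinct partner in range) can never complete a 34-sum, so the worst case takes all of them and one from each pair: 8 + 6 = 14.
The 15th integer has to be the second member of some pair, so 14 + 1 = 15.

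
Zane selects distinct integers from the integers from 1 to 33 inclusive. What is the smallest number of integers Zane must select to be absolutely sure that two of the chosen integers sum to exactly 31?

A set avoiding the sum 31 can contain at most one of each pair {x, 31−x}, plus the 3 elements whose complement lies outside the range.
The integers 16, …, 33 (18 of them) are such a set: any two sum to at least 16+17 = 33 > 31.
By pigeonhole, any 19th integer completes one of the 15 pairs, so 19 choices force a sum of 31.

19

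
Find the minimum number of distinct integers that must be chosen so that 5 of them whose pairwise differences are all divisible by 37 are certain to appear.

Integers whose pairwise differences are multiples of 37 are exactly those sharing a remainder mod 37. The 37 residue classes mod 37 are the pigeonholes.
With 148 integers one could put 4 in each residue class and have no class reach 5.
The 149th integer pushes some class to 5, so 37·4 + 1 = 149.

149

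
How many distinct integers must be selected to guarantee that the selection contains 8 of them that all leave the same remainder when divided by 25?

176

By pigeonhole, the 25 residue classes mod 25 are the pigeonholes.
With 175 integers one could put 7 in each residue class and have no class reach 8.
The 176th integer pushes some class to 8, so 25·7 + 1 = 176.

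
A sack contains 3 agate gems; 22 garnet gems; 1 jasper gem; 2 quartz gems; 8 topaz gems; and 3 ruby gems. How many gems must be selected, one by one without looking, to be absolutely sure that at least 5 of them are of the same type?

18

By pigeonhole, the 6 types are the holes; the gems drawn are the pigeons.
To avoid 5 of any one type, the worst case takes at most 4 of each type, or every gem of a type that has fewer than 4.
That gives 3 + 4 + 1 + 2 + 4 + 3 = 17 gems with no type reaching 5.
The next gem forces some type to 5, so 17 + 1 = 18.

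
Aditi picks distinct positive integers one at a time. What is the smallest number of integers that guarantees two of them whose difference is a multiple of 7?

8

Integers whose pairwise differences are multiples of 7 are exactly those sharing a remainder mod 7. By pigeonhole, the 7 residue classes mod 7 are the pigeonholes.
With 7 integers one could put 1 in each residue class and have no class reach 2.
The 8th integer pushes some class to 2, so 7·1 + 1 = 8.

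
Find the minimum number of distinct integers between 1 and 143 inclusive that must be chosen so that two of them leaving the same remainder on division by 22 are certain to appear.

23

The 22 residue classes mod 22 are the pigeonholes.
With 22 integers one could put 1 in each residue class and have no class reach 2.
The 23rd integer pushes some class to 2, so 22·1 + 1 = 23.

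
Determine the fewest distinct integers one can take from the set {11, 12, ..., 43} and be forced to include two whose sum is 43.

23

Group the elements by complementary pair {x, 43−x}: {11,32}, {12,31}, {13,30}, …, giving 11 two-element pairs and 11 integers whose partner 43−x falls outside [11,43].
Treating each of those 22 groups as a pigeonhole, one can pick one integer per group — 22 integers — with no two summing to 43.
The 23rd integer lands in an occupied pair, forcing a sum of 43.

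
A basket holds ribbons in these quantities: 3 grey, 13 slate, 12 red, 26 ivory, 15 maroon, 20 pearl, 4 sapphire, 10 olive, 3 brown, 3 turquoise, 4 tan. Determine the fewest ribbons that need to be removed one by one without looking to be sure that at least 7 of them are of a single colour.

An adversary could hand out at most 6 ribbons per colour (5 colours run out sooner): 3 + 6 + 6 + 6 + 6 + 6 + 4 + 6 + 3 + 3 + 4 = 53 ribbons and still no colour has 7.
One more ribbon lands in a colour already at 6, so 54 draws are enough and 53 are not.

54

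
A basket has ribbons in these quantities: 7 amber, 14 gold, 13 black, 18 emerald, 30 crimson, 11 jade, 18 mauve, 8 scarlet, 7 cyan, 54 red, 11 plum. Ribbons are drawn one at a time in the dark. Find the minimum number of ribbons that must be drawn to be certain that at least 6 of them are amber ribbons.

In the worst case for collecting amber ribbons, every non-amber ribbon comes out first.
There are 14 + 13 + 18 + 30 + 11 + 18 + 8 + 7 + 54 + 11 = 184 non-amber ribbons altogether.
After those, each further ribbon must be amber, so 184 + 6 = 190 draws guarantee 6 amber ribbons.

190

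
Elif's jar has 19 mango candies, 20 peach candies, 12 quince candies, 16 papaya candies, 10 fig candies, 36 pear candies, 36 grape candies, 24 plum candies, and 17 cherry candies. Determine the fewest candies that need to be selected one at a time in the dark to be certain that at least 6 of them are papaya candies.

In the worst case for collecting papaya candies, every non-papaya candy comes out first.
There are 19 + 20 + 12 + 10 + 36 + 36 + 24 + 17 = 174 non-papaya candies altogether.
After those, each further candy must be papaya, so 174 + 6 = 180 draws guarantee 6 papaya candies.

180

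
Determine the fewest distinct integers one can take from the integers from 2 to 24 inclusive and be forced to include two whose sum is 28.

14

Group the elements by complementary pair {x, 28−x}: {4,24}, {5,23}, {6,22}, …, giving 10 two-element pairs, the single value 14 (it cannot pair with itself since the integers are distinct), and 2 integers whose partner 28−x falls outside [2,24].
By pigeonhole, treating each of those 13 groups as a pigeonhole, one can pick one integer per group — 13 integers — with no two summing to 28.
The 14th integer lands in an occupied pair, forcing a sum of 28.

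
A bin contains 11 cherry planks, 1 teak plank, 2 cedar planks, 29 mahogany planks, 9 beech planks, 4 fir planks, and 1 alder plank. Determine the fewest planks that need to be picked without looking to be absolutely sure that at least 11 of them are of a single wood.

By the pigeonhole principle, the 7 woods are the holes; the planks drawn are the pigeons.
To avoid 11 of any one wood, the worst case takes at most 10 of each wood, or every plank of a wood that has fewer than 10.
That gives 10 + 1 + 2 + 10 + 9 + 4 + 1 = 37 planks with no wood reaching 11.
The next plank forces some wood to 11, so 37 + 1 = 38.

38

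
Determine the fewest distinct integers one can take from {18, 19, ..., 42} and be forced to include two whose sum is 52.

18

A set avoiding the sum 52 can contain at most one of each pair {x, 52−x}, plus the 9 elements whose complement lies outside the range or equal to its own complement.
The integers 26, …, 42 (17 of them) are such a set: any two sum to at least 26+27 = 53 > 52.
By the pigeonhole principle, any 18th integer completes one of the 8 pairs, so 18 choices force a sum of 52.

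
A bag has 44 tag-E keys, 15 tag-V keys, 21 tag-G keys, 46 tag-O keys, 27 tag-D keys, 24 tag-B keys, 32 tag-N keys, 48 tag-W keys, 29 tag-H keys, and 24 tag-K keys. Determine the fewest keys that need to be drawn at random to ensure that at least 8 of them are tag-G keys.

In the worst case for collecting tag-G keys, every non-tag-G key comes out first.
There are 44 + 15 + 46 + 27 + 24 + 32 + 48 + 29 + 24 = 289 non-tag-G keys altogether.
After those, each further key must be tag-G, so 289 + 8 = 297 draws guarantee 8 tag-G keys.

297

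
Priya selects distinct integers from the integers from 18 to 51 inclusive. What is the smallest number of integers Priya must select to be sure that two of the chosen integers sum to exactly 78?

23

Two chosen integers sum to 78 exactly when both halves of some pair {x, 78−x} with 27 ≤ x ≤ 78−x ≤ 51 are chosen — 12 such pairs.
The remaining 10 elements (those with no distinct partner in range) can never complete a 78-sum, so the worst case takes all of them and one from each pair: 10 + 12 = 22.
Pigeonhole: the 23rd integer has to be the second member of some pair, so 22 + 1 = 23.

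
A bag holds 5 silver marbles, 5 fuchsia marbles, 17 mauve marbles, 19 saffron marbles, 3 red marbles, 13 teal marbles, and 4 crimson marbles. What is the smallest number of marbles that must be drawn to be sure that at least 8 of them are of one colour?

An adversary could hand out at most 7 marbles per colour (4 colours run out sooner): 5 + 5 + 7 + 7 + 3 + 7 + 4 = 38 marbles and still no colour has 8.
One more marble lands in a colour already at 7, so 39 draws are enough and 38 are not.

39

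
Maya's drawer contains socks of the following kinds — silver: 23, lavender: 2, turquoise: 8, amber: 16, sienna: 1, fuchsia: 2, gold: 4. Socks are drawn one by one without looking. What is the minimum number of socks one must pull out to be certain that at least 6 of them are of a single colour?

25

An adversary could hand out at most 5 socks per colour (4 colours run out sooner): 5 + 2 + 5 + 5 + 1 + 2 + 4 = 24 socks and still no colour has 6.
One more sock lands in a colour already at 5, so 25 draws are enough and 24 are not.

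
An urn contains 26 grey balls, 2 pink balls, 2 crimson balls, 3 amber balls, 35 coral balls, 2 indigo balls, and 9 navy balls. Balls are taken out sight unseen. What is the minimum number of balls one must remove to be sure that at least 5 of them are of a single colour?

An adversary could hand out at most 4 balls per colour (4 colours run out sooner): 4 + 2 + 2 + 3 + 4 + 2 + 4 = 21 balls and still no colour has 5.
One more ball lands in a colour already at 4, so 22 draws are enough and 21 are not.

22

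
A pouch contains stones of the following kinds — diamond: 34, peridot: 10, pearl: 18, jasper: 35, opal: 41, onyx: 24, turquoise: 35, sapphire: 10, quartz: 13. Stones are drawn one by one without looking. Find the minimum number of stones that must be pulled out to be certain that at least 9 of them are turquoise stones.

In the worst case for collecting turquoise stones, every non-turquoise stone comes out first.
There are 34 + 10 + 18 + 35 + 41 + 24 + 10 + 13 = 185 non-turquoise stones altogether.
After those, each further stone must be turquoise, so 185 + 9 = 194 draws guarantee 9 turquoise stones.

194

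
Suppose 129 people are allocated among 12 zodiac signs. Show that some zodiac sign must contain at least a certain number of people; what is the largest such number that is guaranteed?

By pigeonhole, the 12 zodiac signs are the holes and the 129 people are the pigeons.
If every zodiac sign held at most 10 people, the total would be at most 12 × 10 = 120, which is less than 129.
So some zodiac sign holds at least ⌈129/12⌉ = 11 people.

11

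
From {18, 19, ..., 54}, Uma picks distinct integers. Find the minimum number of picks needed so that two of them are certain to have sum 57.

A set avoiding the sum 57 can contain at most one of each pair {x, 57−x}, plus the 15 elements whose complement lies outside the range.
The integers 29, …, 54 (26 of them) are such a set: any two sum to at least 29+30 = 59 > 57.
By the pigeonhole principle, any 27th integer completes one of the 11 pairs, so 27 choices force a sum of 57.

27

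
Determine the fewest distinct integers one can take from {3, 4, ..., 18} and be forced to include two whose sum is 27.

Group the elements by complementary pair {x, 27−x}: {9,18}, {10,17}, {11,16}, …, giving 5 two-element pairs and 6 integers whose partner 27−x falls outside [3,18].
Pigeonhole: treating each of those 11 groups as a pigeonhole, one can pick one integer per group — 11 integers — with no two summing to 27.
The 12th integer lands in an occupied pair, forcing a sum of 27.

12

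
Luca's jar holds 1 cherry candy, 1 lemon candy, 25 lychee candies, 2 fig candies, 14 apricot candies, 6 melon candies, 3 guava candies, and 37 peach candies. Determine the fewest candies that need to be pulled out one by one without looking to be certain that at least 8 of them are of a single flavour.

35

Put each drawn candy into a box by flavour. The largest draw with every box below 8 takes min(count, 7) from each flavour; flavours with fewer than 7 contribute all they have.
Σ min(cᵢ, 7) = 1 + 1 + 7 + 2 + 7 + 6 + 3 + 7 = 34.
Draw number 34 + 1 = 35 must push one box to 8.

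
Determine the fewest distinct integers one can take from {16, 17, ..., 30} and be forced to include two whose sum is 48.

A set avoiding the sum 48 can contain at most one of each pair {x, 48−x}, plus the 3 elements whose complement lies outside the range or equal to its own complement.
The integers 16, …, 24 (9 of them) are such a set: any two sum to at least 16+17 = 33 and at most 23+24 = 47 < 48.
Any 10th integer completes one of the 6 pairs, so 10 choices force a sum of 48.

10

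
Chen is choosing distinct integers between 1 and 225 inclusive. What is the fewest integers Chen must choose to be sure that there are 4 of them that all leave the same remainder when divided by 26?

The 26 residue classes mod 26 are the pigeonholes.
With 78 integers one could put 3 in each residue class and have no class reach 4.
The 79th integer pushes some class to 4, so 26·3 + 1 = 79.

79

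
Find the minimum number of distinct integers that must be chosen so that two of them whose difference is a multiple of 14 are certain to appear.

15

Integers whose pairwise differences are multiples of 14 are exactly those sharing a remainder mod 14. The 14 residue classes mod 14 are the pigeonholes.
With 14 integers one could put 1 in each residue class and have no class reach 2.
The 15th integer pushes some class to 2, so 14·1 + 1 = 15.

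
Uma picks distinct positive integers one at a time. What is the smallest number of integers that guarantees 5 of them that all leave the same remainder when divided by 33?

The 33 residue classes mod 33 are the pigeonholes.
With 132 integers one could put 4 in each residue class and have no class reach 5.
The 133rd integer pushes some class to 5, so 33·4 + 1 = 133.

133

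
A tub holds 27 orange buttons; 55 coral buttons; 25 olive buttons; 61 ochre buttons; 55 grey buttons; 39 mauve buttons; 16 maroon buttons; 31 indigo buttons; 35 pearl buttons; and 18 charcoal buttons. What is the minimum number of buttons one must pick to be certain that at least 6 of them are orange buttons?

In the worst case for collecting orange buttons, every non-orange button comes out first.
There are 55 + 25 + 61 + 55 + 39 + 16 + 31 + 35 + 18 = 335 non-orange buttons altogether.
After those, each further button must be orange, so 335 + 6 = 341 draws guarantee 6 orange buttons.

341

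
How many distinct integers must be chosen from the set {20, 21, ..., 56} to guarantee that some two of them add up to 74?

21

Group the elements by complementary pair {x, 74−x}: {20,54}, {21,53}, {22,52}, …, giving 17 two-element pairs, the single value 37 (it cannot pair with itself since the integers are distinct), and 2 integers whose partner 74−x falls outside [20,56].
Treating each of those 20 groups as a pigeonhole, one can pick one integer per group — 20 integers — with no two summing to 74.
The 21st integer lands in an occupied pair, forcing a sum of 74.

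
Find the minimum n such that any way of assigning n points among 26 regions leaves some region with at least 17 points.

417

With 416 points one could put exactly 16 in each of the 26 regions, and no region would reach 17.
One more point must land in a region that already has 16, giving it 17.
So 26 × 16 + 1 = 417 points are required.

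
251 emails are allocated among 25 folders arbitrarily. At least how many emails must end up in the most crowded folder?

The 25 folders are the holes and the 251 emails are the pigeons.
If every folder held at most 10 emails, the total would be at most 25 × 10 = 250, which is less than 251.
So some folder holds at least ⌈251/25⌉ = 11 emails.

11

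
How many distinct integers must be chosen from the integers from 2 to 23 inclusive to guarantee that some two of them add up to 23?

13

Two chosen integers sum to 23 exactly when both halves of some pair {x, 23−x} with 2 ≤ x ≤ 23−x ≤ 21 are chosen — 10 such pairs.
The remaining 2 elements (those with no distinct partner in range) can never complete a 23-sum, so the worst case takes all of them and one from each pair: 2 + 10 = 12.
The 13th integer has to be the second member of some pair, so 12 + 1 = 13.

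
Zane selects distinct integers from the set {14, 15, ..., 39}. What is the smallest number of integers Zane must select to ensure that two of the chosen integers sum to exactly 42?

A set avoiding the sum 42 can contain at most one of each pair {x, 42−x}, plus the 12 elements whose complement lies outside the range or equal to its own complement.
The integers 21, …, 39 (19 of them) are such a set: any two sum to at least 21+22 = 43 > 42.
Any 20th integer completes one of the 7 pairs, so 20 choices force a sum of 42.

20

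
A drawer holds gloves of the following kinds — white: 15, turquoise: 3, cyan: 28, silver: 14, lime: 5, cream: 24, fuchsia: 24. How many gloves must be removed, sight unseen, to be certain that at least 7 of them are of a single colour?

39

By the pigeonhole principle, the 7 colours are the holes; the gloves drawn are the pigeons.
To avoid 7 of any one colour, the worst case takes at most 6 of each colour, or every glove of a colour that has fewer than 6.
That gives 6 + 3 + 6 + 6 + 5 + 6 + 6 = 38 gloves with no colour reaching 7.
The next glove forces some colour to 7, so 38 + 1 = 39.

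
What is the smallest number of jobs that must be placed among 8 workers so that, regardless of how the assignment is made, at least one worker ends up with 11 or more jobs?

81

With 80 jobs one could put exactly 10 in each of the 8 workers, and no worker would reach 11.
One more job must land in a worker that already has 10, giving it 11.
So 8 × 10 + 1 = 81 jobs are required.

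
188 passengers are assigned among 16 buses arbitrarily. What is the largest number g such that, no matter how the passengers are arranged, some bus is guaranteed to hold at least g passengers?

12

The 16 buses are the holes and the 188 passengers are the pigeons.
If every bus held at most 11 passengers, the total would be at most 16 × 11 = 176, which is less than 188.
So some bus holds at least ⌈188/16⌉ = 12 passengers.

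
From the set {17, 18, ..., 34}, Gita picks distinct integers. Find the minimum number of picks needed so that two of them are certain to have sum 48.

Two chosen integers sum to 48 exactly when both halves of some pair {x, 48−x} with 17 ≤ x ≤ 48−x ≤ 31 are chosen — 7 such pairs.
The remaining 4 elements (those with no distinct partner in range) can never complete a 48-sum, so the worst case takes all of them and one from each pair: 4 + 7 = 11.
The 12th integer has to be the second member of some pair, so 11 + 1 = 12.

12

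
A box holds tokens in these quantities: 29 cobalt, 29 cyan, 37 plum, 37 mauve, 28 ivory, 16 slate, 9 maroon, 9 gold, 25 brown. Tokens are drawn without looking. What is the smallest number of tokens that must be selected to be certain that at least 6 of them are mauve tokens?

In the worst case for collecting mauve tokens, every non-mauve token comes out first.
There are 29 + 29 + 37 + 28 + 16 + 9 + 9 + 25 = 182 non-mauve tokens altogether.
After those, each further token must be mauve, so 182 + 6 = 188 draws guarantee 6 mauve tokens.

188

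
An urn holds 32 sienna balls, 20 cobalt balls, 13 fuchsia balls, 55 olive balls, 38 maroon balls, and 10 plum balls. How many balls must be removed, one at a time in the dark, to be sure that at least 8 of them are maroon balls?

138

In the worst case for collecting maroon balls, every non-maroon ball comes out first.
There are 32 + 20 + 13 + 55 + 10 = 130 non-maroon balls altogether.
After those, each further ball must be maroon, so 130 + 8 = 138 draws guarantee 8 maroon balls.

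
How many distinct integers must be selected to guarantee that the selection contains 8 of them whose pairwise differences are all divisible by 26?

Integers whose pairwise differences are multiples of 26 are exactly those sharing a remainder mod 26. The 26 residue classes mod 26 are the pigeonholes.
With 182 integers one could put 7 in each residue class and have no class reach 8.
The 183rd integer pushes some class to 8, so 26·7 + 1 = 183.

183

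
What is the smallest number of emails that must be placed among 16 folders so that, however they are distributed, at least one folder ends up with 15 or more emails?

225

With 224 emails one could put exactly 14 in each of the 16 folders, and no folder would reach 15.
One more email must land in a folder that already has 14, giving it 15.
So 16 × 14 + 1 = 225 emails are required.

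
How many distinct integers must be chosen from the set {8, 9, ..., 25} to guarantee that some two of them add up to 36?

12

Group the elements by complementary pair {x, 36−x}: {11,25}, {12,24}, {13,23}, …, giving 7 two-element pairs, the single value 18 (it cannot pair with itself since the integers are distinct), and 3 integers whose partner 36−x falls outside [8,25].
By pigeonhole, treating each of those 11 groups as a pigeonhole, one can pick one integer per group — 11 integers — with no two summing to 36.
The 12th integer lands in an occupied pair, forcing a sum of 36.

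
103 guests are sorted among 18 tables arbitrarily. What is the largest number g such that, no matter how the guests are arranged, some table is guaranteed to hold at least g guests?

The 18 tables are the holes and the 103 guests are the pigeons.
If every table held at most 5 guests, the total would be at most 18 × 5 = 90, which is less than 103.
So some table holds at least ⌈103/18⌉ = 6 guests.

6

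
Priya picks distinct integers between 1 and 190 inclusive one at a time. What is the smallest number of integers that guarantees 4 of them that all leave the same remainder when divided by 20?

The 20 residue classes mod 20 are the pigeonholes.
With 60 integers one could put 3 in each residue class and have no class reach 4.
The 61st integer pushes some class to 4, so 20·3 + 1 = 61.

61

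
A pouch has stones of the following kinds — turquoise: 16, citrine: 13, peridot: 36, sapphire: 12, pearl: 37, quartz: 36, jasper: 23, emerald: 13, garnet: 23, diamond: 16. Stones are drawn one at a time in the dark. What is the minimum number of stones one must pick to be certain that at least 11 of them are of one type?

101

Put each drawn stone into a box by type. The largest draw with every box below 11 takes min(count, 10) from each type.
Σ min(cᵢ, 10) = 10 + 10 + 10 + 10 + 10 + 10 + 10 + 10 + 10 + 10 = 100.
Draw number 100 + 1 = 101 must push one box to 11.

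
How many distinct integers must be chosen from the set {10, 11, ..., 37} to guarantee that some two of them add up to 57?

20

A set avoiding the sum 57 can contain at most one of each pair {x, 57−x}, plus the 10 elements whose complement lies outside the range.
The integers 10, …, 28 (19 of them) are such a set: any two sum to at least 10+11 = 21 and at most 27+28 = 55 < 57.
By the pigeonhole principle, any 20th integer completes one of the 9 pairs, so 20 choices force a sum of 57.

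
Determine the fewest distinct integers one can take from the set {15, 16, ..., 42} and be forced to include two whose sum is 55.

16

Two chosen integers sum to 55 exactly when both halves of some pair {x, 55−x} with 15 ≤ x ≤ 55−x ≤ 40 are chosen — 13 such pairs.
The remaining 2 elements (those with no distinct partner in range) can never complete a 55-sum, so the worst case takes all of them and one from each pair: 2 + 13 = 15.
Pigeonhole: the 16th integer has to be the second member of some pair, so 15 + 1 = 16.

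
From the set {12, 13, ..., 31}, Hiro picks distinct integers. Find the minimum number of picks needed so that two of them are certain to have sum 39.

13

Group the elements by complementary pair {x, 39−x}: {12,27}, {13,26}, {14,25}, …, giving 8 two-element pairs and 4 integers whose partner 39−x falls outside [12,31].
Treating each of those 12 groups as a pigeonhole, one can pick one integer per group — 12 integers — with no two summing to 39.
The 13th integer lands in an occupied pair, forcing a sum of 39.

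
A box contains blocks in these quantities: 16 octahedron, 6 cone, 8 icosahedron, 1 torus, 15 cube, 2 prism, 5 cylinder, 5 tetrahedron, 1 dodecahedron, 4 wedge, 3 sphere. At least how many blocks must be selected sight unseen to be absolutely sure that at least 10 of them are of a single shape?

Pigeonhole: the 11 shapes are the holes; the blocks drawn are the pigeons.
To avoid 10 of any one shape, the worst case takes at most 9 of each shape, or every block of a shape that has fewer than 9.
That gives 9 + 6 + 8 + 1 + 9 + 2 + 5 + 5 + 1 + 4 + 3 = 53 blocks with no shape reaching 10.
The next block forces some shape to 10, so 53 + 1 = 54.

54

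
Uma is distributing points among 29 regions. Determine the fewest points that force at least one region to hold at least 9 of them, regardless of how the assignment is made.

With 232 points one could put exactly 8 in each of the 29 regions, and no region would reach 9.
One more point must land in a region that already has 8, giving it 9.
So 29 × 8 + 1 = 233 points are required.

233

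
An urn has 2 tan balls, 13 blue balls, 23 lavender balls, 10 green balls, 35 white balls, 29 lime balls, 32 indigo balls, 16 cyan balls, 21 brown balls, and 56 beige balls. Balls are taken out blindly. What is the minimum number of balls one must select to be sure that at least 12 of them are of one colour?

An adversary could hand out at most 11 balls per colour (tan, green run out sooner): 2 + 11 + 11 + 10 + 11 + 11 + 11 + 11 + 11 + 11 = 100 balls and still no colour has 12.
By the pigeonhole principle, one more ball lands in a colour already at 11, so 101 draws are enough and 100 are not.

101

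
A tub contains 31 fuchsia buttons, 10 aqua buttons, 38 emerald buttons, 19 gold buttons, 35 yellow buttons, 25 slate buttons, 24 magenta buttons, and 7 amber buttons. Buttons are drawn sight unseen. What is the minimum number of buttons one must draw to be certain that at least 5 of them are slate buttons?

169

In the worst case for collecting slate buttons, every non-slate button comes out first.
There are 31 + 10 + 38 + 19 + 35 + 24 + 7 = 164 non-slate buttons altogether.
After those, each further button must be slate, so 164 + 5 = 169 draws guarantee 5 slate buttons.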